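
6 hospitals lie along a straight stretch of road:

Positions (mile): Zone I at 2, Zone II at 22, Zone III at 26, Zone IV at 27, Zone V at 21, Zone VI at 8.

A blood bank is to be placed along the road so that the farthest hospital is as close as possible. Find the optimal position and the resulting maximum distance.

The 1-center on a line is the midpoint of the two extreme points: leftmost at 2, rightmost at 27.
Optimal location = (2 + 27)/2 = 14.5; maximum distance = (27 − 2)/2 = 12.5.

location 14.5, max distance 12.5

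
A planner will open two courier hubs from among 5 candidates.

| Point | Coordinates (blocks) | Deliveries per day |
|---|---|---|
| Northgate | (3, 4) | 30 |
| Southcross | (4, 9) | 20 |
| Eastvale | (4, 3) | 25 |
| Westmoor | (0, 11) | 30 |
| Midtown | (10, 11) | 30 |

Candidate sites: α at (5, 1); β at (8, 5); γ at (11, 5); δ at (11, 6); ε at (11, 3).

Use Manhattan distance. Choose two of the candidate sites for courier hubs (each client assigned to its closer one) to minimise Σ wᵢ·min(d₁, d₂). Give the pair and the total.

Evaluate every pair (each demand assigned to the nearer of the two):
  {α, δ}: total = 1035
  {α, β}: total = 1045
  {α, γ}: total = 1065
  {β, δ}: total = 1090
  {β, γ}: total = 1120
  {α, ε}: total = 1125
  {β, ε}: total = 1150
  {δ, ε}: total = 1305
  {γ, δ}: total = 1355
  {γ, ε}: total = 1385
Best pair: {α, δ} with total 1035.

{α, δ}, total 1035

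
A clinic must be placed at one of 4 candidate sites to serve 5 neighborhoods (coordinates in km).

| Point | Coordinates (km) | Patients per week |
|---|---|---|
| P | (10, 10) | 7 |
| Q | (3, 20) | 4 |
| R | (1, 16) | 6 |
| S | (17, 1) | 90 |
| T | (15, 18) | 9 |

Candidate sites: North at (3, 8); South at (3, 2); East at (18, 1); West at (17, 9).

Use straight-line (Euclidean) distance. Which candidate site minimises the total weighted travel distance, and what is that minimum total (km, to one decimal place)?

East, total 562.5 km

Total weighted distance at each candidate:
  North (3, 8): total = 1697.7
  South (3, 2): total = 1674.5
  East (18, 1): total = 562.5
  West (17, 9): total = 1028.5
Minimum is at East with total 562.5 km.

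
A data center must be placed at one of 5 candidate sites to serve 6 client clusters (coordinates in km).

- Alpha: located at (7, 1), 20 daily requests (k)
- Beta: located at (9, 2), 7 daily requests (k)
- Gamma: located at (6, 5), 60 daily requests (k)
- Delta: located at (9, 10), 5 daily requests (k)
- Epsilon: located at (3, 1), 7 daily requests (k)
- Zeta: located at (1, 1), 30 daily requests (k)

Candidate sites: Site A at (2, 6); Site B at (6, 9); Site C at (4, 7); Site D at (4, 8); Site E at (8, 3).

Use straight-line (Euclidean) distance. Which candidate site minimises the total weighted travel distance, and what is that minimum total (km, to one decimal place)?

Site E, total 515.8 km

Total weighted distance at each candidate:
  Site A (2, 6): total = 674.2
  Site B (6, 9): total = 813.2
  Site C (4, 7): total = 626.3
  Site D (4, 8): total = 728.2
  Site E (8, 3): total = 515.8
Minimum is at Site E with total 515.8 km.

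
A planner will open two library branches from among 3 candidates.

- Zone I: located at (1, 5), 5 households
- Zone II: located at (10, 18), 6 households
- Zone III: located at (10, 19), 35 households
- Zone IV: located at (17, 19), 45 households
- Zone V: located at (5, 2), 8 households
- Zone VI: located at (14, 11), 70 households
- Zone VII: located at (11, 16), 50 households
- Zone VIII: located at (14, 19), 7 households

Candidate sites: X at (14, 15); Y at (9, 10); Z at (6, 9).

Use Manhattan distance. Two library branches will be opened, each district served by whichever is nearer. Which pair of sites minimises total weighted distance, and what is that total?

{X, Z}, total 1254

Evaluate every pair (each demand assigned to the nearer of the two):
  {X, Z}: total = 1254
  {X, Y}: total = 1306
  {Y, Z}: total = 2196
Best pair: {X, Z} with total 1254.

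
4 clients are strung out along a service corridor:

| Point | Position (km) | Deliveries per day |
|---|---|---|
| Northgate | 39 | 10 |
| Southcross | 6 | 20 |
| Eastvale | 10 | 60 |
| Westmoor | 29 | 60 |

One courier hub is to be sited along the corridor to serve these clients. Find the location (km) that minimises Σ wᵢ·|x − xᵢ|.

For a sum of weighted absolute distances on a line, the optimum is the weighted median (not the mean). Total weight W = 150; half-weight = 75.
Sort by position and accumulate weight:
  km 6 (Southcross, w=20) → cum 20
  km 10 (Eastvale, w=60) → cum 80  ≥ 75 → median here
  km 29 (Westmoor, w=60) → cum 140
  km 39 (Northgate, w=10) → cum 150
Optimal location: km 10.

x = 10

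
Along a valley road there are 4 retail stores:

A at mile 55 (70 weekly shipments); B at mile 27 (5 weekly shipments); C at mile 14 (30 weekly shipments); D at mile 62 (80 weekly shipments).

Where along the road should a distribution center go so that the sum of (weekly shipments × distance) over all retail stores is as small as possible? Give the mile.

x = 55

For a sum of weighted absolute distances on a line, the optimum is the weighted median (not the mean). Total weight W = 185; half-weight = 92.5.
Sort by position and accumulate weight:
  mile 14 (C, w=30) → cum 30
  mile 27 (B, w=5) → cum 35
  mile 55 (A, w=70) → cum 105  ≥ 92.5 → median here
  mile 62 (D, w=80) → cum 185
Optimal location: mile 55.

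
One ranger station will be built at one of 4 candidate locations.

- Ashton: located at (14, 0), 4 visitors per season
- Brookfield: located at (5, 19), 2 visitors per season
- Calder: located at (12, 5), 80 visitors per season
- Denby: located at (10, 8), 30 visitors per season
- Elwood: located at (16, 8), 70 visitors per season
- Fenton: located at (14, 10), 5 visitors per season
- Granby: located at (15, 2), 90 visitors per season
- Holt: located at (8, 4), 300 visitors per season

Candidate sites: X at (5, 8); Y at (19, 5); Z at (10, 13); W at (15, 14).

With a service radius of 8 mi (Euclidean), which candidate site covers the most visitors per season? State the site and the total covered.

Coverage radius r = 8 mi; a point is covered iff (Δx)²+(Δy)² ≤ 8² = 64.
  X (5, 8): covers {Calder, Denby, Holt} → 410
  Y (19, 5): covers {Ashton, Calder, Elwood, Fenton, Granby} → 249
  Z (10, 13): covers {Brookfield, Denby, Elwood, Fenton} → 107
  W (15, 14): covers {Denby, Elwood, Fenton} → 105
Maximum coverage at X: 410 visitors per season.

X, covering 410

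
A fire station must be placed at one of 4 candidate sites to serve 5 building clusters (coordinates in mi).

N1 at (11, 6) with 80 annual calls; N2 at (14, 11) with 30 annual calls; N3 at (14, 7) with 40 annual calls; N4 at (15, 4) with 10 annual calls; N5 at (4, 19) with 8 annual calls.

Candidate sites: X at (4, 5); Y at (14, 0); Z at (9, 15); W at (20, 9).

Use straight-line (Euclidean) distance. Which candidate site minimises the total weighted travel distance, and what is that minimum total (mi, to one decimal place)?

Total weighted distance at each candidate:
  X (4, 5): total = 1545.9
  Y (14, 0): total = 1359.7
  Z (9, 15): total = 1483.5
  W (20, 9): total = 1423.3
Minimum is at Y with total 1359.7 mi.

Y, total 1359.7 mi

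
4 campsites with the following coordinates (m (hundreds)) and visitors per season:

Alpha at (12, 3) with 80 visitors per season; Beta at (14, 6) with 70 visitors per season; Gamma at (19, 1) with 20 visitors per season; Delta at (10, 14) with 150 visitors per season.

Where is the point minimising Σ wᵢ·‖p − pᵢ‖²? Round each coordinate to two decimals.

(11.94, 8.69)

The minimiser of Σwᵢ‖p−pᵢ‖² is the weighted centroid p* = (Σwᵢpᵢ)/(Σwᵢ).
Σwᵢ = 320.
Σwᵢxᵢ = 80·12 + 70·14 + 20·19 + 150·10 = 3820.
Σwᵢyᵢ = 80·3 + 70·6 + 20·1 + 150·14 = 2780.
x* = 3820/320 = 11.94, y* = 2780/320 = 8.69.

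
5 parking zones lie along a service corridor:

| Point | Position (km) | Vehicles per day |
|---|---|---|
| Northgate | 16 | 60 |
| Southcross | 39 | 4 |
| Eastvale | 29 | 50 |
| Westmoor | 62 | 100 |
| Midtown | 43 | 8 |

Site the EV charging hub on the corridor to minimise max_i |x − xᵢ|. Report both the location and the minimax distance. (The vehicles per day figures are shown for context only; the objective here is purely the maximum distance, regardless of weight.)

location 39, max distance 23

The 1-center on a line is the midpoint of the two extreme points: leftmost at 16, rightmost at 62.
Optimal location = (16 + 62)/2 = 39; maximum distance = (62 − 16)/2 = 23.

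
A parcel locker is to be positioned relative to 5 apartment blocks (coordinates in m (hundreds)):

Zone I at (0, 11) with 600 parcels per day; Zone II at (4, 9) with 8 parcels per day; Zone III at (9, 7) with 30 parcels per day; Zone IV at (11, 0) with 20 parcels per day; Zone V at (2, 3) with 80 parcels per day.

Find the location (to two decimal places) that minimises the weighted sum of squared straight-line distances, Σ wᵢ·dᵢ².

(0.92, 9.65)

The minimiser of Σwᵢ‖p−pᵢ‖² is the weighted centroid p* = (Σwᵢpᵢ)/(Σwᵢ).
Σwᵢ = 738.
Σwᵢxᵢ = 600·0 + 8·4 + 30·9 + 20·11 + 80·2 = 682.
Σwᵢyᵢ = 600·11 + 8·9 + 30·7 + 20·0 + 80·3 = 7122.
x* = 682/738 = 0.92, y* = 7122/738 = 9.65.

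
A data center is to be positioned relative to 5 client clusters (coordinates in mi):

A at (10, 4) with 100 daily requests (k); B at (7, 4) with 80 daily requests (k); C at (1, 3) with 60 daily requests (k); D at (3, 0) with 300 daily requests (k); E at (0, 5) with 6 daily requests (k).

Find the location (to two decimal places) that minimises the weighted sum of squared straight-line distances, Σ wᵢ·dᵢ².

The minimiser of Σwᵢ‖p−pᵢ‖² is the weighted centroid p* = (Σwᵢpᵢ)/(Σwᵢ).
Σwᵢ = 546.
Σwᵢxᵢ = 100·10 + 80·7 + 60·1 + 300·3 + 6·0 = 2520.
Σwᵢyᵢ = 100·4 + 80·4 + 60·3 + 300·0 + 6·5 = 930.
x* = 2520/546 = 4.62, y* = 930/546 = 1.70.

(4.62, 1.70)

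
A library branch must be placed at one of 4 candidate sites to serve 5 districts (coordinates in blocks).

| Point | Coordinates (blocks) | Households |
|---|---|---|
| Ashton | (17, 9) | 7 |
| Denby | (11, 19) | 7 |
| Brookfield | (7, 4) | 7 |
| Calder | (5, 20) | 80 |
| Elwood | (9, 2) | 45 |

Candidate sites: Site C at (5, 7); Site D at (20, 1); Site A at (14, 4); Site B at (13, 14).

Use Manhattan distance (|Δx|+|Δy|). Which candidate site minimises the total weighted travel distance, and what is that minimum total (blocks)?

Site C, total 1704 blocks

Total weighted distance at each candidate:
  Site C (5, 7): total = 1704
  Site D (20, 1): total = 3638
  Site A (14, 4): total = 2546
  Site B (13, 14): total = 2064
Minimum is at Site C with total 1704 blocks.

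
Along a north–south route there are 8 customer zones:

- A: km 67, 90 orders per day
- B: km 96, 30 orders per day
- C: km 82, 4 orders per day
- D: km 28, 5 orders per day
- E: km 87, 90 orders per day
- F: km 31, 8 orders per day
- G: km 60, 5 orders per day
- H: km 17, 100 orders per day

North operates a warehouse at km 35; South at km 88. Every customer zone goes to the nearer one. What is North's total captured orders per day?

118

The indifferent point is the midpoint (35+88)/2 = 61.5; customer zones left of it (closer to North at 35) go to North, those right go to South.
  H at 17 (w=100) → North
  D at 28 (w=5) → North
  F at 31 (w=8) → North
  G at 60 (w=5) → North
  A at 67 (w=90) → South
  C at 82 (w=4) → South
  E at 87 (w=90) → South
  B at 96 (w=30) → South
North captures 118; South captures 214.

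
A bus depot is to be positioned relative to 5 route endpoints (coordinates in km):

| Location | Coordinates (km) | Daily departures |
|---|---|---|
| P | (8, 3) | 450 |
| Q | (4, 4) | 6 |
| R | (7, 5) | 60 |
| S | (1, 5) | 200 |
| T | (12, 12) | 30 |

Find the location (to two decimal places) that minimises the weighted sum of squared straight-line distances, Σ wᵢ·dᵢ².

The minimiser of Σwᵢ‖p−pᵢ‖² is the weighted centroid p* = (Σwᵢpᵢ)/(Σwᵢ).
Σwᵢ = 746.
Σwᵢxᵢ = 450·8 + 6·4 + 60·7 + 200·1 + 30·12 = 4604.
Σwᵢyᵢ = 450·3 + 6·4 + 60·5 + 200·5 + 30·12 = 3034.
x* = 4604/746 = 6.17, y* = 3034/746 = 4.07.

(6.17, 4.07)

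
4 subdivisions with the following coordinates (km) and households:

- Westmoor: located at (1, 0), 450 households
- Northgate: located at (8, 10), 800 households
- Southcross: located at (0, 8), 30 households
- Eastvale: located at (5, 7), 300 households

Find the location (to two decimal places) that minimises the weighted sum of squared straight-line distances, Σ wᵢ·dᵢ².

The minimiser of Σwᵢ‖p−pᵢ‖² is the weighted centroid p* = (Σwᵢpᵢ)/(Σwᵢ).
Σwᵢ = 1580.
Σwᵢxᵢ = 450·1 + 800·8 + 30·0 + 300·5 = 8350.
Σwᵢyᵢ = 450·0 + 800·10 + 30·8 + 300·7 = 10340.
x* = 8350/1580 = 5.28, y* = 10340/1580 = 6.54.

(5.28, 6.54)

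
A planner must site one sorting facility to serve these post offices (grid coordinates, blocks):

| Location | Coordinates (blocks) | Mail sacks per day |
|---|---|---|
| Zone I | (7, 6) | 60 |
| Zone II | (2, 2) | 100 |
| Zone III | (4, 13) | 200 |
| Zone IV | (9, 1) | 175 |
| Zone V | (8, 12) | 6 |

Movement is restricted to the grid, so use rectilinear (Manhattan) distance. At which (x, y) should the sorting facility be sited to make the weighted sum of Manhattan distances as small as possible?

Manhattan distance separates: Σwᵢ(|x−xᵢ|+|y−yᵢ|) = Σwᵢ|x−xᵢ| + Σwᵢ|y−yᵢ|, so x and y are optimised independently as 1-D weighted medians.
Total weight W = 541; half = 270.5.
x-coordinate, sorted with cumulative weight:
  x=2 (Zone II, w=100) cum 100
  x=4 (Zone III, w=200) cum 300  ← median
  x=7 (Zone I, w=60) cum 360
  x=8 (Zone V, w=6) cum 366
  x=9 (Zone IV, w=175) cum 541
⇒ x* = 4
y-coordinate, sorted with cumulative weight:
  y=1 (Zone IV, w=175) cum 175
  y=2 (Zone II, w=100) cum 275  ← median
  y=6 (Zone I, w=60) cum 335
  y=12 (Zone V, w=6) cum 341
  y=13 (Zone III, w=200) cum 541
⇒ y* = 2

(4, 2)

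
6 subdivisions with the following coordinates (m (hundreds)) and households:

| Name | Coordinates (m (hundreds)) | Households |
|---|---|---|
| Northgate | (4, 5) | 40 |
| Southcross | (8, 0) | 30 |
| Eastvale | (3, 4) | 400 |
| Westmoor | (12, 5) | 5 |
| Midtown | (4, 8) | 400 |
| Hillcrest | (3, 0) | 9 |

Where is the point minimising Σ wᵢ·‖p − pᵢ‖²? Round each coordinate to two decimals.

(3.72, 5.68)

The minimiser of Σwᵢ‖p−pᵢ‖² is the weighted centroid p* = (Σwᵢpᵢ)/(Σwᵢ).
Σwᵢ = 884.
Σwᵢxᵢ = 40·4 + 30·8 + 400·3 + 5·12 + 400·4 + 9·3 = 3287.
Σwᵢyᵢ = 40·5 + 30·0 + 400·4 + 5·5 + 400·8 + 9·0 = 5025.
x* = 3287/884 = 3.72, y* = 5025/884 = 5.68.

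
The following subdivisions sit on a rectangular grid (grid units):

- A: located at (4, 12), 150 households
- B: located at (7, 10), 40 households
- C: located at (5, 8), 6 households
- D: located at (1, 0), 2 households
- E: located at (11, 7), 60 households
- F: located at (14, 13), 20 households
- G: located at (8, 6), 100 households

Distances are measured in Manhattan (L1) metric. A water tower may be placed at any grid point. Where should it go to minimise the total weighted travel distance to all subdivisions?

(7, 10)

Manhattan distance separates: Σwᵢ(|x−xᵢ|+|y−yᵢ|) = Σwᵢ|x−xᵢ| + Σwᵢ|y−yᵢ|, so x and y are optimised independently as 1-D weighted medians.
Total weight W = 378; half = 189.
x-coordinate, sorted with cumulative weight:
  x=1 (D, w=2) cum 2
  x=4 (A, w=150) cum 152
  x=5 (C, w=6) cum 158
  x=7 (B, w=40) cum 198  ← median
  x=8 (G, w=100) cum 298
  x=11 (E, w=60) cum 358
  x=14 (F, w=20) cum 378
⇒ x* = 7
y-coordinate, sorted with cumulative weight:
  y=0 (D, w=2) cum 2
  y=6 (G, w=100) cum 102
  y=7 (E, w=60) cum 162
  y=8 (C, w=6) cum 168
  y=10 (B, w=40) cum 208  ← median
  y=12 (A, w=150) cum 358
  y=13 (F, w=20) cum 378
⇒ y* = 10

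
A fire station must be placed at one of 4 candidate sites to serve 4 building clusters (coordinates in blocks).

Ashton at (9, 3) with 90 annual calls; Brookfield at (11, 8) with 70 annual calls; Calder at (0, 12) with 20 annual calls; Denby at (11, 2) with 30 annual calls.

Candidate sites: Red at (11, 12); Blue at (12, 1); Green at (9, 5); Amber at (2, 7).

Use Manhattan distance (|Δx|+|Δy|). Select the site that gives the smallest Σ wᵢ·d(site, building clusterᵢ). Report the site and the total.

Total weighted distance at each candidate:
  Red (11, 12): total = 1790
  Blue (12, 1): total = 1530
  Green (9, 5): total = 1000
  Amber (2, 7): total = 2250
Minimum is at Green with total 1000 blocks.

Green, total 1000 blocks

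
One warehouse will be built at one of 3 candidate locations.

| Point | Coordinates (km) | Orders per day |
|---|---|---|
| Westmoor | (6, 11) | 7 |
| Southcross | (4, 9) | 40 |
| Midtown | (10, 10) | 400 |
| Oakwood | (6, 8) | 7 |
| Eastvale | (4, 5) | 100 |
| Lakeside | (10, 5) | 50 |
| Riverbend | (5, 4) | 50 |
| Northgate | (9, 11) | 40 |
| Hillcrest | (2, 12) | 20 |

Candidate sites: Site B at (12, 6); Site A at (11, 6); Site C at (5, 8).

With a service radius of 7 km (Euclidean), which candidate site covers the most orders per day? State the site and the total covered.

Coverage radius r = 7 km; a point is covered iff (Δx)²+(Δy)² ≤ 7² = 49.
  Site B (12, 6): covers {Midtown, Oakwood, Lakeside, Northgate} → 497
  Site A (11, 6): covers {Midtown, Oakwood, Lakeside, Riverbend, Northgate} → 547
  Site C (5, 8): covers {Westmoor, Southcross, Midtown, Oakwood, Eastvale, Lakeside, Riverbend, Northgate, Hillcrest} → 714
Maximum coverage at Site C: 714 orders per day.

Site C, covering 714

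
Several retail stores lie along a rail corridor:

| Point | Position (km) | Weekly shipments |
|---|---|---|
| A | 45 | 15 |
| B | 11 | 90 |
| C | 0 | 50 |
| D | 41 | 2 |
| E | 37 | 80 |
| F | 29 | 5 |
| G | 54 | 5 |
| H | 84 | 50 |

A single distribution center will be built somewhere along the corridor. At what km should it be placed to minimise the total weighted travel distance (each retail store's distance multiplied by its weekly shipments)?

For a sum of weighted absolute distances on a line, the optimum is the weighted median (not the mean). Total weight W = 297; half-weight = 148.5.
Sort by position and accumulate weight:
  km 0 (C, w=50) → cum 50
  km 11 (B, w=90) → cum 140
  km 29 (F, w=5) → cum 145
  km 37 (E, w=80) → cum 225  ≥ 148.5 → median here
  km 41 (D, w=2) → cum 227
  km 45 (A, w=15) → cum 242
  km 54 (G, w=5) → cum 247
  km 84 (H, w=50) → cum 297
Optimal location: km 37.

x = 37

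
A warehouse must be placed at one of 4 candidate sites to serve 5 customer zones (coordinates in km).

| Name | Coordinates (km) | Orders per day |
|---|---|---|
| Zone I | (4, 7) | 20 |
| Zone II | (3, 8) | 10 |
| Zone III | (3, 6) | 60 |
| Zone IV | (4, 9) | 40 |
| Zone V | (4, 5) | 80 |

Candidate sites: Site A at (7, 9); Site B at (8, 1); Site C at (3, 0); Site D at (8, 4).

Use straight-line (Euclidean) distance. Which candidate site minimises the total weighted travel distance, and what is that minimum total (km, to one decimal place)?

Total weighted distance at each candidate:
  Site A (7, 9): total = 933.3
  Site B (8, 1): total = 1464.8
  Site C (3, 0): total = 1351.6
  Site D (8, 4): total = 1073.1
Minimum is at Site A with total 933.3 km.

Site A, total 933.3 km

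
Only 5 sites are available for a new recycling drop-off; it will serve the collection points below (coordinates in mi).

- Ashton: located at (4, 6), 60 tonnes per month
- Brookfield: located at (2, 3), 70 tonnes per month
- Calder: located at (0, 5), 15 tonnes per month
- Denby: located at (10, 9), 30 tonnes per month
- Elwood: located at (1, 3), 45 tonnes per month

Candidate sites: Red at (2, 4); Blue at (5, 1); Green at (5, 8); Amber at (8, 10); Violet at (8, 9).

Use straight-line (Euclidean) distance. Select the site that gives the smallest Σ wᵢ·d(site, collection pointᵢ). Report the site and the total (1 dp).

Red, total 619.9 mi

Total weighted distance at each candidate:
  Red (2, 4): total = 619.9
  Blue (5, 1): total = 1138.6
  Green (5, 8): total = 1070.9
  Amber (8, 10): total = 1638.8
  Violet (8, 9): total = 1503.0
Minimum is at Red with total 619.9 mi.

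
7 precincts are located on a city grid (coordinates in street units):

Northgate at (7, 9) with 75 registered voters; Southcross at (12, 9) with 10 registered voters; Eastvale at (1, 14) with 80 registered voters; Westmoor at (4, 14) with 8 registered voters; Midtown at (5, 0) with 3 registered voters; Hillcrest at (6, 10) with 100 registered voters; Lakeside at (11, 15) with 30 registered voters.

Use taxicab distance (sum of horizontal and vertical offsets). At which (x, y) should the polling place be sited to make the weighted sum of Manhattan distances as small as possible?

(6, 10)

Manhattan distance separates: Σwᵢ(|x−xᵢ|+|y−yᵢ|) = Σwᵢ|x−xᵢ| + Σwᵢ|y−yᵢ|, so x and y are optimised independently as 1-D weighted medians.
Total weight W = 306; half = 153.
x-coordinate, sorted with cumulative weight:
  x=1 (Eastvale, w=80) cum 80
  x=4 (Westmoor, w=8) cum 88
  x=5 (Midtown, w=3) cum 91
  x=6 (Hillcrest, w=100) cum 191  ← median
  x=7 (Northgate, w=75) cum 266
  x=11 (Lakeside, w=30) cum 296
  x=12 (Southcross, w=10) cum 306
⇒ x* = 6
y-coordinate, sorted with cumulative weight:
  y=0 (Midtown, w=3) cum 3
  y=9 (Northgate, w=75) cum 78
  y=9 (Southcross, w=10) cum 88
  y=10 (Hillcrest, w=100) cum 188  ← median
  y=14 (Eastvale, w=80) cum 268
  y=14 (Westmoor, w=8) cum 276
  y=15 (Lakeside, w=30) cum 306
⇒ y* = 10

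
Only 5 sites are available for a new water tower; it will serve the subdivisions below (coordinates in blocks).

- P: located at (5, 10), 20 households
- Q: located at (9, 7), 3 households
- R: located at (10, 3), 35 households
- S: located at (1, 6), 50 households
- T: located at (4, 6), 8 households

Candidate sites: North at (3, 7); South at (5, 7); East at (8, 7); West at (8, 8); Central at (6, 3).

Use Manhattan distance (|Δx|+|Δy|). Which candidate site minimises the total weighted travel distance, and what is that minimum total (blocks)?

South, total 653 blocks

Total weighted distance at each candidate:
  North (3, 7): total = 669
  South (5, 7): total = 653
  East (8, 7): total = 773
  West (8, 8): total = 849
  Central (6, 3): total = 761
Minimum is at South with total 653 blocks.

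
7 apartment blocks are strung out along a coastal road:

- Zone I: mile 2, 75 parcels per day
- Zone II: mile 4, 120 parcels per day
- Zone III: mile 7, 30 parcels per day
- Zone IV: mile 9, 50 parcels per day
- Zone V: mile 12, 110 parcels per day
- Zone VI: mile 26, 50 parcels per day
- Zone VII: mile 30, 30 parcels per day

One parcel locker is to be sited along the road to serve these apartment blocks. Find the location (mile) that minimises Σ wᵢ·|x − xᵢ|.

For a sum of weighted absolute distances on a line, the optimum is the weighted median (not the mean). Total weight W = 465; half-weight = 232.5.
Sort by position and accumulate weight:
  mile 2 (Zone I, w=75) → cum 75
  mile 4 (Zone II, w=120) → cum 195
  mile 7 (Zone III, w=30) → cum 225
  mile 9 (Zone IV, w=50) → cum 275  ≥ 232.5 → median here
  mile 12 (Zone V, w=110) → cum 385
  mile 26 (Zone VI, w=50) → cum 435
  mile 30 (Zone VII, w=30) → cum 465
Optimal location: mile 9.

x = 9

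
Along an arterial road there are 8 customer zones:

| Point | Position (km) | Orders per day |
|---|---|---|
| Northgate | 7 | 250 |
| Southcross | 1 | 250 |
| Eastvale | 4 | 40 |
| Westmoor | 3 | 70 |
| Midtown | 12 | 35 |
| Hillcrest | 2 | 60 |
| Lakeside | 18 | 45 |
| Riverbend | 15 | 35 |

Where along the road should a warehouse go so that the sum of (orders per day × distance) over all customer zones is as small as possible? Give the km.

For a sum of weighted absolute distances on a line, the optimum is the weighted median (not the mean). Total weight W = 785; half-weight = 392.5.
Sort by position and accumulate weight:
  km 1 (Southcross, w=250) → cum 250
  km 2 (Hillcrest, w=60) → cum 310
  km 3 (Westmoor, w=70) → cum 380
  km 4 (Eastvale, w=40) → cum 420  ≥ 392.5 → median here
  km 7 (Northgate, w=250) → cum 670
  km 12 (Midtown, w=35) → cum 705
  km 15 (Riverbend, w=35) → cum 740
  km 18 (Lakeside, w=45) → cum 785
Optimal location: km 4.

x = 4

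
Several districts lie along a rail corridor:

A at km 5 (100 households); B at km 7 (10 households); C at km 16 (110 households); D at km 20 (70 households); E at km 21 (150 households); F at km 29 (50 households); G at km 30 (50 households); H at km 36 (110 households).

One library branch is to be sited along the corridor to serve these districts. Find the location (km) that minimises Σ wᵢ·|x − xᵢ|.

x = 21

For a sum of weighted absolute distances on a line, the optimum is the weighted median (not the mean). Total weight W = 650; half-weight = 325.
Sort by position and accumulate weight:
  km 5 (A, w=100) → cum 100
  km 7 (B, w=10) → cum 110
  km 16 (C, w=110) → cum 220
  km 20 (D, w=70) → cum 290
  km 21 (E, w=150) → cum 440  ≥ 325 → median here
  km 29 (F, w=50) → cum 490
  km 30 (G, w=50) → cum 540
  km 36 (H, w=110) → cum 650
Optimal location: km 21.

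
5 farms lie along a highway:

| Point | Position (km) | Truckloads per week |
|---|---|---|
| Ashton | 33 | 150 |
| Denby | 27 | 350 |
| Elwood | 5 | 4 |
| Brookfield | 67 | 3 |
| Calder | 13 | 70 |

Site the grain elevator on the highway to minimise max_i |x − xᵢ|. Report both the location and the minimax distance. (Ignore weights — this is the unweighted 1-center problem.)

location 36, max distance 31

The 1-center on a line is the midpoint of the two extreme points: leftmost at 5, rightmost at 67.
Optimal location = (5 + 67)/2 = 36; maximum distance = (67 − 5)/2 = 31.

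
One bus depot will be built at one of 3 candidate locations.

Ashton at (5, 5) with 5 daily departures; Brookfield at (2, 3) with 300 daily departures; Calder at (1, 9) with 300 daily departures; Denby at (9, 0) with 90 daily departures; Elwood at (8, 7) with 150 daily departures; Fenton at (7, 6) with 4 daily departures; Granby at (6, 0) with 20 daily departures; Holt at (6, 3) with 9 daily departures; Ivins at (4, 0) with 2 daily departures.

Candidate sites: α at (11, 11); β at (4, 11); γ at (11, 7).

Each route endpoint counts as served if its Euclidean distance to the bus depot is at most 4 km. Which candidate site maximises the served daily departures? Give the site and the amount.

β, covering 300

Coverage radius r = 4 km; a point is covered iff (Δx)²+(Δy)² ≤ 4² = 16.
  α (11, 11): covers {none} → 0
  β (4, 11): covers {Calder} → 300
  γ (11, 7): covers {Elwood} → 150
Maximum coverage at β: 300 daily departures.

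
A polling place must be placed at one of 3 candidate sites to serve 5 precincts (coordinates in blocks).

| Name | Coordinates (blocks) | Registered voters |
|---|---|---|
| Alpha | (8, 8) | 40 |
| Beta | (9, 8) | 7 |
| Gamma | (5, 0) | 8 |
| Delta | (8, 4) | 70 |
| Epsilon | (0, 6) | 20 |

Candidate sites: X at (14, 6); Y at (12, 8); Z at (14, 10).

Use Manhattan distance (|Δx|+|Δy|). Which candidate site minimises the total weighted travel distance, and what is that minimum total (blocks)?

Y, total 1141 blocks

Total weighted distance at each candidate:
  X (14, 6): total = 1329
  Y (12, 8): total = 1141
  Z (14, 10): total = 1721
Minimum is at Y with total 1141 blocks.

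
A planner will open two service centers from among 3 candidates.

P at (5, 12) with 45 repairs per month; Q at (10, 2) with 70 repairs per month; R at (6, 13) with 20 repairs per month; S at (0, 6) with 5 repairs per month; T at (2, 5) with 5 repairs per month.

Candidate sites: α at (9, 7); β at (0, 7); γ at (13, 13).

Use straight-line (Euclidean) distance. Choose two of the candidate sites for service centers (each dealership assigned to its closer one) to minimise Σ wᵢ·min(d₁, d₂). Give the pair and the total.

{α, β}, total 798.4

Evaluate every pair (each demand assigned to the nearer of the two):
  {α, β}: total = 798.4
  {α, γ}: total = 860.9
  {β, γ}: total = 1260.0
Best pair: {α, β} with total 798.4.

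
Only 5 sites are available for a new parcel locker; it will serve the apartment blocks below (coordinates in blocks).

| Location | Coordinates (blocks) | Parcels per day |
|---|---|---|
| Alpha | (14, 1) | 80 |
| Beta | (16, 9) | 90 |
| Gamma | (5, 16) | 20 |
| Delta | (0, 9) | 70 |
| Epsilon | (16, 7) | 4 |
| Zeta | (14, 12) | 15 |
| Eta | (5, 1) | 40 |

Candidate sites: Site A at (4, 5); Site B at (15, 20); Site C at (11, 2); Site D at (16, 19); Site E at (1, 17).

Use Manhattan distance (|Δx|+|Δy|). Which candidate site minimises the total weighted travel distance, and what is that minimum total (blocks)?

Site C, total 3575 blocks

Total weighted distance at each candidate:
  Site A (4, 5): total = 3871
  Site B (15, 20): total = 6131
  Site C (11, 2): total = 3575
  Site D (16, 19): total = 5943
  Site E (1, 17): total = 6290
Minimum is at Site C with total 3575 blocks.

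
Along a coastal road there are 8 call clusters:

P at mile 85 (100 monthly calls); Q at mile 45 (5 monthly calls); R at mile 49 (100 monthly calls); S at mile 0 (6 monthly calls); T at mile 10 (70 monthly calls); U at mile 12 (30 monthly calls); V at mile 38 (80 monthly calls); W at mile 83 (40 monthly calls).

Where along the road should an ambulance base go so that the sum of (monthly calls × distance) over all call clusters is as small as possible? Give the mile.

For a sum of weighted absolute distances on a line, the optimum is the weighted median (not the mean). Total weight W = 431; half-weight = 215.5.
Sort by position and accumulate weight:
  mile 0 (S, w=6) → cum 6
  mile 10 (T, w=70) → cum 76
  mile 12 (U, w=30) → cum 106
  mile 38 (V, w=80) → cum 186
  mile 45 (Q, w=5) → cum 191
  mile 49 (R, w=100) → cum 291  ≥ 215.5 → median here
  mile 83 (W, w=40) → cum 331
  mile 85 (P, w=100) → cum 431
Optimal location: mile 49.

x = 49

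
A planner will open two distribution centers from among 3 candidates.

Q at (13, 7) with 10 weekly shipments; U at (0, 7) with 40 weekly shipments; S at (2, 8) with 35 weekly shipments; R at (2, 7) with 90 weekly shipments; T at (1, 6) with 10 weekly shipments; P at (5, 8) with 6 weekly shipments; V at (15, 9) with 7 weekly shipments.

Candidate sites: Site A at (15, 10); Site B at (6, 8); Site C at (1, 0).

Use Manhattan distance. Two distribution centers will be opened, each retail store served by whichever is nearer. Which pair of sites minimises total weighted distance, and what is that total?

{Site A, Site B}, total 1003

Evaluate every pair (each demand assigned to the nearer of the two):
  {Site A, Site B}: total = 1003
  {Site B, Site C}: total = 1086
  {Site A, Site C}: total = 1544
Best pair: {Site A, Site B} with total 1003.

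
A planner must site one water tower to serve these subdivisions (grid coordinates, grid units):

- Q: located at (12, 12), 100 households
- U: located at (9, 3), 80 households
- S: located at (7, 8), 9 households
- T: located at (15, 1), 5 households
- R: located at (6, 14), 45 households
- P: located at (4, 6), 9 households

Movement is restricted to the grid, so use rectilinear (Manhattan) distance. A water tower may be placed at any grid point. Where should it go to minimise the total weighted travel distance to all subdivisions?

Manhattan distance separates: Σwᵢ(|x−xᵢ|+|y−yᵢ|) = Σwᵢ|x−xᵢ| + Σwᵢ|y−yᵢ|, so x and y are optimised independently as 1-D weighted medians.
Total weight W = 248; half = 124.
x-coordinate, sorted with cumulative weight:
  x=4 (P, w=9) cum 9
  x=6 (R, w=45) cum 54
  x=7 (S, w=9) cum 63
  x=9 (U, w=80) cum 143  ← median
  x=12 (Q, w=100) cum 243
  x=15 (T, w=5) cum 248
⇒ x* = 9
y-coordinate, sorted with cumulative weight:
  y=1 (T, w=5) cum 5
  y=3 (U, w=80) cum 85
  y=6 (P, w=9) cum 94
  y=8 (S, w=9) cum 103
  y=12 (Q, w=100) cum 203  ← median
  y=14 (R, w=45) cum 248
⇒ y* = 12

(9, 12)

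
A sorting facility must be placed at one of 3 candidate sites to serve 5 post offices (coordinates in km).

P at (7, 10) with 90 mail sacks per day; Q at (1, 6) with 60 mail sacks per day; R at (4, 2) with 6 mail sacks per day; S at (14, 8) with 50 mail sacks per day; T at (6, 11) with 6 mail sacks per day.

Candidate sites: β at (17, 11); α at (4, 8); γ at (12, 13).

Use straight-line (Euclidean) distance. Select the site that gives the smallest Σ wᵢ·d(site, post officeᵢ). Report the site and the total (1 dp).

Total weighted distance at each candidate:
  β (17, 11): total = 2283.3
  α (4, 8): total = 1098.5
  γ (12, 13): total = 1695.9
Minimum is at α with total 1098.5 km.

α, total 1098.5 km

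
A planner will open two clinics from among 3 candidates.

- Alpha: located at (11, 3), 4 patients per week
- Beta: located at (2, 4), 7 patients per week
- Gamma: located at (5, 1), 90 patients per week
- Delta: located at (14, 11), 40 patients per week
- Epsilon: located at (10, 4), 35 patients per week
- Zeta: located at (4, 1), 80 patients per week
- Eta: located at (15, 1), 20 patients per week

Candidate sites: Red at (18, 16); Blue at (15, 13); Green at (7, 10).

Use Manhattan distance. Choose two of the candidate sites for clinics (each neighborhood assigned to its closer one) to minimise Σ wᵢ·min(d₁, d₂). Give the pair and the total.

{Blue, Green}, total 2746

Evaluate every pair (each demand assigned to the nearer of the two):
  {Blue, Green}: total = 2746
  {Red, Green}: total = 3046
  {Red, Blue}: total = 4880
Best pair: {Blue, Green} with total 2746.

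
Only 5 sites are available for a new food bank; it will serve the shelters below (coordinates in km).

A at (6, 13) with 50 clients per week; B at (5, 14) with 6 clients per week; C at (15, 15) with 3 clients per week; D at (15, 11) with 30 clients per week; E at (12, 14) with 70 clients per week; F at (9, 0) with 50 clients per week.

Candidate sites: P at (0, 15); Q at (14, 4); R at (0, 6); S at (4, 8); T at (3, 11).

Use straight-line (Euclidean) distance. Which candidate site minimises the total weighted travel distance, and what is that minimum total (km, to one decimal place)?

Total weighted distance at each candidate:
  P (0, 15): total = 2575.1
  Q (14, 4): total = 1962.1
  R (0, 6): total = 2594.8
  S (4, 8): total = 1858.6
  T (3, 11): total = 1890.4
Minimum is at S with total 1858.6 km.

S, total 1858.6 km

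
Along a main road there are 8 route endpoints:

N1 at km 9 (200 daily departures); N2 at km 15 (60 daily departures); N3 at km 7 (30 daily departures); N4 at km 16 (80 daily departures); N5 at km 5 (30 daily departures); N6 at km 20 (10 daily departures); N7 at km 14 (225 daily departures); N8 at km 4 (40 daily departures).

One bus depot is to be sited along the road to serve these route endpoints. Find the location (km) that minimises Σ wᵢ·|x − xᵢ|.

For a sum of weighted absolute distances on a line, the optimum is the weighted median (not the mean). Total weight W = 675; half-weight = 337.5.
Sort by position and accumulate weight:
  km 4 (N8, w=40) → cum 40
  km 5 (N5, w=30) → cum 70
  km 7 (N3, w=30) → cum 100
  km 9 (N1, w=200) → cum 300
  km 14 (N7, w=225) → cum 525  ≥ 337.5 → median here
  km 15 (N2, w=60) → cum 585
  km 16 (N4, w=80) → cum 665
  km 20 (N6, w=10) → cum 675
Optimal location: km 14.

x = 14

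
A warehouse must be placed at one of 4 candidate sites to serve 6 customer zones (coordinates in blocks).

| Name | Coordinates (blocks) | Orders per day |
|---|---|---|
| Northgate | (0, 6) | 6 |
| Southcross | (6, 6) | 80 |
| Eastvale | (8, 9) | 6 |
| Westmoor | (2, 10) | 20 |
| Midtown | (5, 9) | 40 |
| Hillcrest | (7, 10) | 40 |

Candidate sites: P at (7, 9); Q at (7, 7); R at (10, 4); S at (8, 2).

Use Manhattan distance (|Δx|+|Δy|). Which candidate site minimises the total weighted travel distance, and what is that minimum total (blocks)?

Total weighted distance at each candidate:
  P (7, 9): total = 626
  Q (7, 7): total = 666
  R (10, 4): total = 1634
  S (8, 2): total = 1634
Minimum is at P with total 626 blocks.

P, total 626 blocks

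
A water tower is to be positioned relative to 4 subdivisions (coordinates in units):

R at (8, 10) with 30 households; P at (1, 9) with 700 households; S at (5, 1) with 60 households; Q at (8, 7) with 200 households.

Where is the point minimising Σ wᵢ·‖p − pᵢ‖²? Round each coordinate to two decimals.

(2.87, 8.14)

The minimiser of Σwᵢ‖p−pᵢ‖² is the weighted centroid p* = (Σwᵢpᵢ)/(Σwᵢ).
Σwᵢ = 990.
Σwᵢxᵢ = 30·8 + 700·1 + 60·5 + 200·8 = 2840.
Σwᵢyᵢ = 30·10 + 700·9 + 60·1 + 200·7 = 8060.
x* = 2840/990 = 2.87, y* = 8060/990 = 8.14.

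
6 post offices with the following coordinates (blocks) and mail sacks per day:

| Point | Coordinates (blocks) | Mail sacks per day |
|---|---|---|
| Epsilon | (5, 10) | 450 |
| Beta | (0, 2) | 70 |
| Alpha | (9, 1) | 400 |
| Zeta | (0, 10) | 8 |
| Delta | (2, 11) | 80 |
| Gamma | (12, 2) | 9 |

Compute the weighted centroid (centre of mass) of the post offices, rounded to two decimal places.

(6.02, 5.92)

The minimiser of Σwᵢ‖p−pᵢ‖² is the weighted centroid p* = (Σwᵢpᵢ)/(Σwᵢ).
Σwᵢ = 1017.
Σwᵢxᵢ = 450·5 + 70·0 + 400·9 + 8·0 + 80·2 + 9·12 = 6118.
Σwᵢyᵢ = 450·10 + 70·2 + 400·1 + 8·10 + 80·11 + 9·2 = 6018.
x* = 6118/1017 = 6.02, y* = 6018/1017 = 5.92.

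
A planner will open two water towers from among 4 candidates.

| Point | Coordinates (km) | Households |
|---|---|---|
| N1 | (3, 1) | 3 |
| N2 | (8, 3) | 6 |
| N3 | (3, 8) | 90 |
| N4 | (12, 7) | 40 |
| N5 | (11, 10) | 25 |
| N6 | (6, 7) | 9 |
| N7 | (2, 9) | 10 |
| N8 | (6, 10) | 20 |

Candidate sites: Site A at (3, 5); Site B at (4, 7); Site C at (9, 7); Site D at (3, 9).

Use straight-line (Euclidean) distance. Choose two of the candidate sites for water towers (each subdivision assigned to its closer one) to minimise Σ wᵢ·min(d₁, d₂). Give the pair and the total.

{Site C, Site D}, total 449.1

Evaluate every pair (each demand assigned to the nearer of the two):
  {Site C, Site D}: total = 449.1
  {Site B, Site C}: total = 498.8
  {Site A, Site C}: total = 670.0
  {Site B, Site D}: total = 743.8
  {Site A, Site B}: total = 800.4
  {Site A, Site D}: total = 810.3
Best pair: {Site C, Site D} with total 449.1.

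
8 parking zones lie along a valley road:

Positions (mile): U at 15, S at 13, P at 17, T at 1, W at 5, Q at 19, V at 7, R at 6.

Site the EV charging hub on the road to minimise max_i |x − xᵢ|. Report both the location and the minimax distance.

location 10, max distance 9

The 1-center on a line is the midpoint of the two extreme points: leftmost at 1, rightmost at 19.
Optimal location = (1 + 19)/2 = 10; maximum distance = (19 − 1)/2 = 9.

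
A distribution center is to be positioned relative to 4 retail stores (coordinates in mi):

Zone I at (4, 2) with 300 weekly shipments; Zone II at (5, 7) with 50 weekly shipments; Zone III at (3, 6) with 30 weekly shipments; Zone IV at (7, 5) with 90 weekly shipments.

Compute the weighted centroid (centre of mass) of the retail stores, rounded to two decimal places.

(4.62, 3.36)

The minimiser of Σwᵢ‖p−pᵢ‖² is the weighted centroid p* = (Σwᵢpᵢ)/(Σwᵢ).
Σwᵢ = 470.
Σwᵢxᵢ = 300·4 + 50·5 + 30·3 + 90·7 = 2170.
Σwᵢyᵢ = 300·2 + 50·7 + 30·6 + 90·5 = 1580.
x* = 2170/470 = 4.62, y* = 1580/470 = 3.36.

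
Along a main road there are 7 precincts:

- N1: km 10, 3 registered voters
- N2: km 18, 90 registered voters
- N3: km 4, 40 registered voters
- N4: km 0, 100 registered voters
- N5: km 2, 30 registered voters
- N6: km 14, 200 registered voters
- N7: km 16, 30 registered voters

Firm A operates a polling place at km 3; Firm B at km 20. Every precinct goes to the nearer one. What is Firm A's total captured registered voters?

The indifferent point is the midpoint (3+20)/2 = 11.5; precincts left of it (closer to Firm A at 3) go to Firm A, those right go to Firm B.
  N4 at 0 (w=100) → Firm A
  N5 at 2 (w=30) → Firm A
  N3 at 4 (w=40) → Firm A
  N1 at 10 (w=3) → Firm A
  N6 at 14 (w=200) → Firm B
  N7 at 16 (w=30) → Firm B
  N2 at 18 (w=90) → Firm B
Firm A captures 173; Firm B captures 320.

173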